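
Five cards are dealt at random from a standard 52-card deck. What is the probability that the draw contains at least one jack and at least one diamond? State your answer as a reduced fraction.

There are C(52,5) = 2598960 possible draws.
By inclusion-exclusion on the complements, draws missing all jacks or all diamonds: C(48,5) + C(39,5) − C(36,5) = 1712304 + 575757 − 376992 = 1911069.
So draws with at least one of each: 2598960 − 1911069 = 687891, probability 687891/2598960 = 229297/866320.

229297/866320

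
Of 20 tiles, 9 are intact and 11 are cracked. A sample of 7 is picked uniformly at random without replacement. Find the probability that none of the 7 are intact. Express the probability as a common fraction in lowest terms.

There are C(20,7) = 77520 possible selections.
Selections with no intact (all cracked): C(11,7) = 330.
Probability = 330/77520 = 11/2584.

11/2584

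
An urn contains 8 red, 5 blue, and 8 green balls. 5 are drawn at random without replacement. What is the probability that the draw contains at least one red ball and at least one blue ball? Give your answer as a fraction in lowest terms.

14750/20349

There are C(21,5) = 20349 possible draws.
By inclusion-exclusion on the complements, draws missing all red or all blue: C(13,5) + C(16,5) − C(8,5) = 1287 + 4368 − 56 = 5599.
So draws with at least one of each: 20349 − 5599 = 14750, probability 14750/20349.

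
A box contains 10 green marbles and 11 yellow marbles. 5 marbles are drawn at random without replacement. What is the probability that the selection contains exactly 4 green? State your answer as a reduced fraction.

There are C(21,5) = 20349 ways to choose 5 from 21.
Selections with exactly 4 green: choose 4 of the 10 green and 1 of the 11 yellow, C(10,4)·C(11,1) = 210·11 = 2310.
Probability = 2310/20349 = 110/969.

110/969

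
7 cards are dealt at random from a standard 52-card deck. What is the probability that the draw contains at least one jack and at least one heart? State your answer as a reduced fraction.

There are C(52,7) = 133784560 possible draws.
By inclusion-exclusion on the complements, draws missing all jacks or all hearts: C(48,7) + C(39,7) − C(36,7) = 73629072 + 15380937 − 8347680 = 80662329.
So draws with at least one of each: 133784560 − 80662329 = 53122231, probability 53122231/133784560.

53122231/133784560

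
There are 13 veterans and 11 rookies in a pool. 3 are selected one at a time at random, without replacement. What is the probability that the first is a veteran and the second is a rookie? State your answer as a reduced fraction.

143/552

Multiply the conditional probabilities at each draw: 13/24 · 11/23 = 143/552.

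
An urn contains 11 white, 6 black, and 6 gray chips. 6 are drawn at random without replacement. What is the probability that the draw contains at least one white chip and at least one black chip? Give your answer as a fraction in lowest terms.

There are C(23,6) = 100947 possible draws.
By inclusion-exclusion on the complements, draws missing all white or all black: C(12,6) + C(17,6) − C(6,6) = 924 + 12376 − 1 = 13299.
So draws with at least one of each: 100947 − 13299 = 87648, probability 87648/100947 = 2656/3059.

2656/3059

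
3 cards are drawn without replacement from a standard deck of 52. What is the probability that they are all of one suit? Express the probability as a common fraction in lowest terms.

There are C(52,3) = 22100 possible 3-card hands.
Hands of one suit: 4 suits × C(13,3) = 4·286 = 1144.
Probability = 1144/22100 = 22/425.

22/425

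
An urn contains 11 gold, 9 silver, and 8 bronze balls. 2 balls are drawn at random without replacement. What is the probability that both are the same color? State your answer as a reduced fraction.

17/54

There are C(28,2) = 378 ways to draw 2 balls.
All same color: C(11,2) + C(9,2) + C(8,2) = 55 + 36 + 28 = 119.
Probability = 119/378 = 17/54.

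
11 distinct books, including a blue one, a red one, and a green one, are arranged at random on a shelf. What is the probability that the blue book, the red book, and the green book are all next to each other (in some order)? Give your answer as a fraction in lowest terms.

There are 11! = 39916800 arrangements.
Treat the three as one block: 9! placements × 3! orders within the block = 362880·6 = 2177280.
Probability = 2177280/39916800 = 3/55.

3/55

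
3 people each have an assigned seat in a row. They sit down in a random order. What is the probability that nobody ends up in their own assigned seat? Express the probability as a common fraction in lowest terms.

1/3

There are 3! = 6 seatings.
By inclusion-exclusion, seatings with no fixed points: C(3,0)·3! − C(3,1)·2! + C(3,2)·1! − C(3,3)·0! = 2.
Probability = 2/6 = 1/3.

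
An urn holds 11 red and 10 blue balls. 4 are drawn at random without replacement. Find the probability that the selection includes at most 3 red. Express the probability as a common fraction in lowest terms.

There are C(21,4) = 5985 ways to choose the 4.
Favorable selections (at most 3 red): C(11,0)·C(10,4) + C(11,1)·C(10,3) + C(11,2)·C(10,2) + C(11,3)·C(10,1) = 210 + 1320 + 2475 + 1650 = 5655.
Probability = 5655/5985 = 377/399.

377/399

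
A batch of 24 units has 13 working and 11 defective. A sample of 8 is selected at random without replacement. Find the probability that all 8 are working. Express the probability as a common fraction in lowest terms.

13/7429

There are C(24,8) = 735471 possible selections.
Selections with all working: C(13,8) = 1287.
Probability = 1287/735471 = 13/7429.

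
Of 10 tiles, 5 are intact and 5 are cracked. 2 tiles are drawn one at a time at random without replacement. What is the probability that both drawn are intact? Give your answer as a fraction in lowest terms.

Multiply the conditional probabilities at each draw: 5/10 · 4/9 = 20/90 = 2/9.

2/9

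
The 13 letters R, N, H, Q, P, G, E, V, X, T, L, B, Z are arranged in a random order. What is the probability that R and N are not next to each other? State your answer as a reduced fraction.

There are 13! = 6227020800 arrangements.
Arrangements with R and N adjacent: 2·12! = 958003200.
So not adjacent: 6227020800 − 958003200 = 5269017600, probability 5269017600/6227020800 = 11/13.

11/13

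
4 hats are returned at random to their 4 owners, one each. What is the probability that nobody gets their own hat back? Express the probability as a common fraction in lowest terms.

3/8

There are 4! = 24 assignments.
By inclusion-exclusion, assignments with no fixed points: C(4,0)·4! − C(4,1)·3! + C(4,2)·2! − C(4,3)·1! + C(4,4)·0! = 9.
Probability = 9/24 = 3/8.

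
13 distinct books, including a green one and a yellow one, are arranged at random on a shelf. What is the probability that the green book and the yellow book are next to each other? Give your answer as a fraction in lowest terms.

2/13

There are 13! = 6227020800 arrangements.
Treat the green book and the yellow book as a block: 12! arrangements of the blocks × 2 orders within the block = 2·479001600 = 958003200.
Probability = 958003200/6227020800 = 2/13.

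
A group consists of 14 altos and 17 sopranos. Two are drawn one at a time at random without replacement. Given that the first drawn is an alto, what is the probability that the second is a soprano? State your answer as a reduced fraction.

17/30

After removing one alto, 30 remain: 13 altos and 17 sopranos.
So the probability the next is a soprano is 17/30.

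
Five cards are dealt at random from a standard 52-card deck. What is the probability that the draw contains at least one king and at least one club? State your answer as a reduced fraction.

229297/866320

There are C(52,5) = 2598960 possible draws.
By inclusion-exclusion on the complements, draws missing all kings or all clubs: C(48,5) + C(39,5) − C(36,5) = 1712304 + 575757 − 376992 = 1911069.
So draws with at least one of each: 2598960 − 1911069 = 687891, probability 687891/2598960 = 229297/866320.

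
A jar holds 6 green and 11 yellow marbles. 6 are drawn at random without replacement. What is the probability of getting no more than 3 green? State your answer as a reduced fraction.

2871/3094

There are C(17,6) = 12376 ways to choose the 6.
Count the complement (more than 3 green): C(6,4)·C(11,2) + C(6,5)·C(11,1) + C(6,6)·C(11,0) = 825 + 66 + 1 = 892.
Probability = 1 − 892/12376 = 11484/12376 = 2871/3094.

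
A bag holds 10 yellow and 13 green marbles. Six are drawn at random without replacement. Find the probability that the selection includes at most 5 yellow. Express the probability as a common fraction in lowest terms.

Total selections: C(23,6) = 100947.
Favorable selections (at most 5 yellow): C(10,0)·C(13,6) + C(10,1)·C(13,5) + C(10,2)·C(13,4) + C(10,3)·C(13,3) + C(10,4)·C(13,2) + C(10,5)·C(13,1) = 1716 + 12870 + 32175 + 34320 + 16380 + 3276 = 100737.
Probability = 100737/100947 = 4797/4807.

4797/4807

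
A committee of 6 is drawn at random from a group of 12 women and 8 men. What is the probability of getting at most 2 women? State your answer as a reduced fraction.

7/51

There are C(20,6) = 38760 ways to choose the 6.
Favorable selections (at most 2 women): C(12,0)·C(8,6) + C(12,1)·C(8,5) + C(12,2)·C(8,4) = 28 + 672 + 4620 = 5320.
Probability = 5320/38760 = 7/51.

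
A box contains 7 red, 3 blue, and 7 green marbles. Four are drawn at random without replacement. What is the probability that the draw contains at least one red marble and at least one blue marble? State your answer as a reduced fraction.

There are C(17,4) = 2380 possible draws.
By inclusion-exclusion on the complements, draws missing all red or all blue: C(10,4) + C(14,4) − C(7,4) = 210 + 1001 − 35 = 1176.
So draws with at least one of each: 2380 − 1176 = 1204, probability 1204/2380 = 43/85.

43/85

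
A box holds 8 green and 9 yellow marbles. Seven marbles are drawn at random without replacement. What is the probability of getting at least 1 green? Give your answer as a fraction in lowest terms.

4853/4862

There are C(17,7) = 19448 ways to choose the 7.
The complement is all 7 are yellow: C(9,7) = 36.
Probability = 1 − 36/19448 = 19412/19448 = 4853/4862.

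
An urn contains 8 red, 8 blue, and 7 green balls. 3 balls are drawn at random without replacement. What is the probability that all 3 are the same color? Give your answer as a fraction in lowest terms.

There are C(23,3) = 1771 ways to draw 3 balls.
All same color: C(8,3) + C(8,3) + C(7,3) = 56 + 56 + 35 = 147.
Probability = 147/1771 = 21/253.

21/253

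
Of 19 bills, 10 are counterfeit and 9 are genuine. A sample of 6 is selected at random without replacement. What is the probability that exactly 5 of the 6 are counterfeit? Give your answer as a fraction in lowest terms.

27/323

Total number of selections: C(19,6) = 27132.
Selections with exactly 5 counterfeit: choose 5 of the 10 counterfeit and 1 of the 9 genuine, C(10,5)·C(9,1) = 252·9 = 2268.
Probability = 2268/27132 = 27/323.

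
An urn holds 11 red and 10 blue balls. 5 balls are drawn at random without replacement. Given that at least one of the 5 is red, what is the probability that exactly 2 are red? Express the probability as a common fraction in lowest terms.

200/609

Work in counts. Selections with at least one red: C(21,5) − C(10,5) = 20349 − 252 = 20097.
Of those, selections where exactly 2 are red: C(11,2)·C(10,3) = 55·120 = 6600.
Conditional probability = 6600/20097 = 200/609.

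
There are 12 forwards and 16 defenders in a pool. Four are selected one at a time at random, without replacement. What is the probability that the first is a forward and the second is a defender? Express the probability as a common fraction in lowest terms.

Multiply the conditional probabilities at each draw: 12/28 · 16/27 = 192/756 = 16/63.

16/63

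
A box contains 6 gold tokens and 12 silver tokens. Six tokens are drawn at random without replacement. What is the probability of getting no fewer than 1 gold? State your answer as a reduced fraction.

Total selections: C(18,6) = 18564.
Favorable selections (no fewer than 1 gold): C(6,1)·C(12,5) + C(6,2)·C(12,4) + C(6,3)·C(12,3) + C(6,4)·C(12,2) + C(6,5)·C(12,1) + C(6,6)·C(12,0) = 4752 + 7425 + 4400 + 990 + 72 + 1 = 17640.
Probability = 17640/18564 = 210/221.

210/221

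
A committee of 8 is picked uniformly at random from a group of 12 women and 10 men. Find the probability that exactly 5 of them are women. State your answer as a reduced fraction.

Total number of selections: C(22,8) = 319770.
Selections with exactly 5 women: choose 5 of the 12 women and 3 of the 10 men, C(12,5)·C(10,3) = 792·120 = 95040.
Probability = 95040/319770 = 96/323.

96/323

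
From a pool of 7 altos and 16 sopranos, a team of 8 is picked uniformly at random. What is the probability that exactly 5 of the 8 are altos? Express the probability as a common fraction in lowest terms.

The sample space is all 8-subsets of the 23: C(23,8) = 490314.
Selections with exactly 5 altos: choose 5 of the 7 altos and 3 of the 16 sopranos, C(7,5)·C(16,3) = 21·560 = 11760.
Probability = 11760/490314 = 1960/81719.

1960/81719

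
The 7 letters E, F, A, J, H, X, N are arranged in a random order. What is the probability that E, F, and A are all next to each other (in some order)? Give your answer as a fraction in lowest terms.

There are 7! = 5040 arrangements.
Treat the three as one block: 5! placements × 3! orders within the block = 120·6 = 720.
Probability = 720/5040 = 1/7.

1/7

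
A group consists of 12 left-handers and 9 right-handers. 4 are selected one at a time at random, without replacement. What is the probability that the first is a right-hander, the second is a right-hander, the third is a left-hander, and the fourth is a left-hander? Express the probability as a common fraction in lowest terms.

Multiply the conditional probabilities at each draw: 9/21 · 8/20 · 12/19 · 11/18 = 9504/143640 = 44/665.

44/665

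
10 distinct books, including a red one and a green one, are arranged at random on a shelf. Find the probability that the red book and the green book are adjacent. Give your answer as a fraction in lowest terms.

There are 10! = 3628800 arrangements.
Treat the red book and the green book as a block: 9! arrangements of the blocks × 2 orders within the block = 2·362880 = 725760.
Probability = 725760/3628800 = 1/5.

1/5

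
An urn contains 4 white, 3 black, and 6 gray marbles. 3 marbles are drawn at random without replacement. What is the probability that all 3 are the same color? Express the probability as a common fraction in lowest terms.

25/286

There are C(13,3) = 286 ways to draw 3 marbles.
All same color: C(4,3) + C(3,3) + C(6,3) = 4 + 1 + 20 = 25.
Probability = 25/286.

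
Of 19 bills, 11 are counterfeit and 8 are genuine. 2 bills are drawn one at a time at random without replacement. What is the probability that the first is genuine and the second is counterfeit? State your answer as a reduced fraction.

Multiply the conditional probabilities at each draw: 8/19 · 11/18 = 88/342 = 44/171.

44/171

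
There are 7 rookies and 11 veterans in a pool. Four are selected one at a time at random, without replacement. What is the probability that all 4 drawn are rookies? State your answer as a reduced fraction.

7/612

Multiply the conditional probabilities at each draw: 7/18 · 6/17 · 5/16 · 4/15 = 840/73440 = 7/612.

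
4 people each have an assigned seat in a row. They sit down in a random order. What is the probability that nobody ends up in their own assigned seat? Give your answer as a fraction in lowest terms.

There are 4! = 24 seatings.
By inclusion-exclusion, seatings with no fixed points: C(4,0)·4! − C(4,1)·3! + C(4,2)·2! − C(4,3)·1! + C(4,4)·0! = 9.
Probability = 9/24 = 3/8.

3/8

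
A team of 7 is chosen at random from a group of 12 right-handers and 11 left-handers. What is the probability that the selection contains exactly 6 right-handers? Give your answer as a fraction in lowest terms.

308/7429

There are C(23,7) = 245157 ways to choose 7 from 23.
Selections with exactly 6 right-handers: choose 6 of the 12 right-handers and 1 of the 11 left-handers, C(12,6)·C(11,1) = 924·11 = 10164.
Probability = 10164/245157 = 308/7429.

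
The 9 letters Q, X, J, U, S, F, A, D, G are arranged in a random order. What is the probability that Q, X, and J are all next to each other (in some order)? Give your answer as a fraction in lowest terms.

1/12

There are 9! = 362880 arrangements.
Treat the three as one block: 7! placements × 3! orders within the block = 5040·6 = 30240.
Probability = 30240/362880 = 1/12.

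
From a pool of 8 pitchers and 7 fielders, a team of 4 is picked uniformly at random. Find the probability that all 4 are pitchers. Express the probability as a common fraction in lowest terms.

There are C(15,4) = 1365 possible selections.
Selections with all pitchers: C(8,4) = 70.
Probability = 70/1365 = 2/39.

2/39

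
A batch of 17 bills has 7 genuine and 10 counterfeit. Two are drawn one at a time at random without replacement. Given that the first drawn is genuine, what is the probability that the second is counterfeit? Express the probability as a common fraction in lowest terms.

After removing one genuine, 16 remain: 6 genuine and 10 counterfeit.
So the probability the next is counterfeit is 10/16 = 5/8.

5/8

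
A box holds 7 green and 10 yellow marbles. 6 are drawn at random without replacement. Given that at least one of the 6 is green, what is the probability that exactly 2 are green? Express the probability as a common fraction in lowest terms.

315/869

Work in counts. Selections with at least one green: C(17,6) − C(10,6) = 12376 − 210 = 12166.
Of those, selections where exactly 2 are green: C(7,2)·C(10,4) = 21·210 = 4410.
Conditional probability = 4410/12166 = 315/869.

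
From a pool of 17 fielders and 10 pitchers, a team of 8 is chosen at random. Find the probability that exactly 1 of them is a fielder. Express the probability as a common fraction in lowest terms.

There are C(27,8) = 2220075 ways to choose 8 from 27.
Selections with exactly 1 fielder: choose 1 of the 17 fielders and 7 of the 10 pitchers, C(17,1)·C(10,7) = 17·120 = 2040.
Probability = 2040/2220075 = 136/148005.

136/148005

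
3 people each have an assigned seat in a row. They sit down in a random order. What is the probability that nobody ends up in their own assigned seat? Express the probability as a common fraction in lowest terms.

There are 3! = 6 seatings.
By inclusion-exclusion, seatings with no fixed points: C(3,0)·3! − C(3,1)·2! + C(3,2)·1! − C(3,3)·0! = 2.
Probability = 2/6 = 1/3.

1/3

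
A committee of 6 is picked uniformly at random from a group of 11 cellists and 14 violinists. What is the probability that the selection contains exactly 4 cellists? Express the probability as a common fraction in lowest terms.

39/230

Total number of selections: C(25,6) = 177100.
Selections with exactly 4 cellists: choose 4 of the 11 cellists and 2 of the 14 violinists, C(11,4)·C(14,2) = 330·91 = 30030.
Probability = 30030/177100 = 39/230.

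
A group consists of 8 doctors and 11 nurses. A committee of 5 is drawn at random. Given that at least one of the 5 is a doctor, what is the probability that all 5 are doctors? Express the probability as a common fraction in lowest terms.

Work in counts. Selections with at least one doctor: C(19,5) − C(11,5) = 11628 − 462 = 11166.
Of those, selections where all 5 are doctors: C(8,5) = 56.
Conditional probability = 56/11166 = 28/5583.

28/5583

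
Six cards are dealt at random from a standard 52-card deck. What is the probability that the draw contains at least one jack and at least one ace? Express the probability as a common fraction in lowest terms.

718637/5089630

There are C(52,6) = 20358520 possible draws.
By inclusion-exclusion on the complements, draws missing all jacks or all aces: C(48,6) + C(48,6) − C(44,6) = 12271512 + 12271512 − 7059052 = 17483972.
So draws with at least one of each: 20358520 − 17483972 = 2874548, probability 2874548/20358520 = 718637/5089630.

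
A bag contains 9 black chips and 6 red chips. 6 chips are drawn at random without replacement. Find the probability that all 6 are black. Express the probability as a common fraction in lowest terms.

There are C(15,6) = 5005 possible selections.
Selections with all black: C(9,6) = 84.
Probability = 84/5005 = 12/715.

12/715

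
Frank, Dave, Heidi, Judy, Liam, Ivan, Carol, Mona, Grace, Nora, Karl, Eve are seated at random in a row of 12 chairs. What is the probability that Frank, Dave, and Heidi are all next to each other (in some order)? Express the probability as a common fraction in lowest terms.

There are 12! = 479001600 arrangements.
Treat the three as one block: 10! placements × 3! orders within the block = 3628800·6 = 21772800.
Probability = 21772800/479001600 = 1/22.

1/22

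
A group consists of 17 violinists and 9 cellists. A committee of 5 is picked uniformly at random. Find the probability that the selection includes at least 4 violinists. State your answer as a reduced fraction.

There are C(26,5) = 65780 ways to choose the 5.
Favorable selections (at least 4 violinists): C(17,4)·C(9,1) + C(17,5)·C(9,0) = 21420 + 6188 = 27608.
Probability = 27608/65780 = 6902/16445.

6902/16445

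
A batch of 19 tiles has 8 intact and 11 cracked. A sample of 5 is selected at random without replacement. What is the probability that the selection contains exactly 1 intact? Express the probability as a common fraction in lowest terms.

There are C(19,5) = 11628 ways to choose 5 from 19.
Selections with exactly 1 intact: choose 1 of the 8 intact and 4 of the 11 cracked, C(8,1)·C(11,4) = 8·330 = 2640.
Probability = 2640/11628 = 220/969.

220/969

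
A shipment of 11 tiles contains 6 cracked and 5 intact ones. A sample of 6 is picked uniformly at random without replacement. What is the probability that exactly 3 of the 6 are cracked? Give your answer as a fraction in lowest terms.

The sample space is all 6-subsets of the 11: C(11,6) = 462.
Selections with exactly 3 cracked: choose 3 of the 6 cracked and 3 of the 5 intact, C(6,3)·C(5,3) = 20·10 = 200.
Probability = 200/462 = 100/231.

100/231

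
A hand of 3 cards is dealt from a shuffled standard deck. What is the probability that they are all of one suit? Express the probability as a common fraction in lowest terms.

There are C(52,3) = 22100 possible 3-card hands.
Hands of one suit: 4 suits × C(13,3) = 4·286 = 1144.
Probability = 1144/22100 = 22/425.

22/425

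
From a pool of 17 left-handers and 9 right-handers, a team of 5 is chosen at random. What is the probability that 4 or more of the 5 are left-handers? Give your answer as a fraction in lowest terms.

6902/16445

There are C(26,5) = 65780 ways to choose the 5.
Favorable selections (4 or more left-handers): C(17,4)·C(9,1) + C(17,5)·C(9,0) = 21420 + 6188 = 27608.
Probability = 27608/65780 = 6902/16445.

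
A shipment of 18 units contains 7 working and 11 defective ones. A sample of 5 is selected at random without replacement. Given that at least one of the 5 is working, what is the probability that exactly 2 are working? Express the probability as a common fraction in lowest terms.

165/386

Work in counts. Selections with at least one working: C(18,5) − C(11,5) = 8568 − 462 = 8106.
Of those, selections where exactly 2 are working: C(7,2)·C(11,3) = 21·165 = 3465.
Conditional probability = 3465/8106 = 165/386.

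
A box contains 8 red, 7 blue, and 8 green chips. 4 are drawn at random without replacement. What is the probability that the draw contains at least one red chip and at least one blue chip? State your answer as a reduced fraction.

164/253

There are C(23,4) = 8855 possible draws.
By inclusion-exclusion on the complements, draws missing all red or all blue: C(15,4) + C(16,4) − C(8,4) = 1365 + 1820 − 70 = 3115.
So draws with at least one of each: 8855 − 3115 = 5740, probability 5740/8855 = 164/253.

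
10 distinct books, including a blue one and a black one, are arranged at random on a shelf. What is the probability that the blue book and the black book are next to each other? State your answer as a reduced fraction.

1/5

There are 10! = 3628800 arrangements.
Treat the blue book and the black book as a block: 9! arrangements of the blocks × 2 orders within the block = 2·362880 = 725760.
Probability = 725760/3628800 = 1/5.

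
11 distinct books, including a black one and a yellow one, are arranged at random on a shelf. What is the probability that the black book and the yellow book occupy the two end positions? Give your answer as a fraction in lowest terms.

There are 11! = 39916800 arrangements.
Place the black book and the yellow book at the ends in 2 ways, arrange the remaining 9 in 9! = 362880 ways: 2·362880 = 725760.
Probability = 725760/39916800 = 1/55.

1/55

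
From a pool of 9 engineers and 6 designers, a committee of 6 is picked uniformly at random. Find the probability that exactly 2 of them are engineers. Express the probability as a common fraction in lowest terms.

Total number of selections: C(15,6) = 5005.
Selections with exactly 2 engineers: choose 2 of the 9 engineers and 4 of the 6 designers, C(9,2)·C(6,4) = 36·15 = 540.
Probability = 540/5005 = 108/1001.

108/1001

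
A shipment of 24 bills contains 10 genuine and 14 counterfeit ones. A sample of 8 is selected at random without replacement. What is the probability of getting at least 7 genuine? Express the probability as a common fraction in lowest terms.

Total selections: C(24,8) = 735471.
Favorable selections (at least 7 genuine): C(10,7)·C(14,1) + C(10,8)·C(14,0) = 1680 + 45 = 1725.
Probability = 1725/735471 = 25/10659.

25/10659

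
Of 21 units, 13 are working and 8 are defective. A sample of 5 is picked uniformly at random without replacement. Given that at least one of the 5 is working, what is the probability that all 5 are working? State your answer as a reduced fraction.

99/1561

Work in counts. Selections with at least one working: C(21,5) − C(8,5) = 20349 − 56 = 20293.
Of those, selections where all 5 are working: C(13,5) = 1287.
Conditional probability = 1287/20293 = 99/1561.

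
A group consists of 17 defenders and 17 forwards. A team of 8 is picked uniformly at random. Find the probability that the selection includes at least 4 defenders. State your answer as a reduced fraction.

350303/534006

Total selections: C(34,8) = 18156204.
Count the complement (fewer than 4 defenders): C(17,0)·C(17,8) + C(17,1)·C(17,7) + C(17,2)·C(17,6) + C(17,3)·C(17,5) = 24310 + 330616 + 1683136 + 4207840 = 6245902.
Probability = 1 − 6245902/18156204 = 11910302/18156204 = 350303/534006.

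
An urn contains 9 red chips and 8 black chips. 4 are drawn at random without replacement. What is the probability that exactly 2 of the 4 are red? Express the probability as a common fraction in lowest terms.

Total number of selections: C(17,4) = 2380.
Selections with exactly 2 red: choose 2 of the 9 red and 2 of the 8 black, C(9,2)·C(8,2) = 36·28 = 1008.
Probability = 1008/2380 = 36/85.

36/85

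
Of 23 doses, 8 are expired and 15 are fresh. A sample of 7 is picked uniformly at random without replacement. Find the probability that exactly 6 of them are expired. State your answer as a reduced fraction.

140/81719

There are C(23,7) = 245157 ways to choose 7 from 23.
Selections with exactly 6 expired: choose 6 of the 8 expired and 1 of the 15 fresh, C(8,6)·C(15,1) = 28·15 = 420.
Probability = 420/245157 = 140/81719.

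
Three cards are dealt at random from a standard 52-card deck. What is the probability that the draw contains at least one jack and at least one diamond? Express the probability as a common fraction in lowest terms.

33/260

There are C(52,3) = 22100 possible draws.
By inclusion-exclusion on the complements, draws missing all jacks or all diamonds: C(48,3) + C(39,3) − C(36,3) = 17296 + 9139 − 7140 = 19295.
So draws with at least one of each: 22100 − 19295 = 2805, probability 2805/22100 = 33/260.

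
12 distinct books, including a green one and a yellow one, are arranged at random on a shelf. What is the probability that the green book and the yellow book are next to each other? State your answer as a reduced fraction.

1/6

There are 12! = 479001600 arrangements.
Treat the green book and the yellow book as a block: 11! arrangements of the blocks × 2 orders within the block = 2·39916800 = 79833600.
Probability = 79833600/479001600 = 1/6.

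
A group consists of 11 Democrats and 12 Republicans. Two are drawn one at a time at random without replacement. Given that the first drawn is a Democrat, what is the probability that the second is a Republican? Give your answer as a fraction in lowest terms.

After removing one Democrat, 22 remain: 10 Democrats and 12 Republicans.
So the probability the next is a Republican is 12/22 = 6/11.

6/11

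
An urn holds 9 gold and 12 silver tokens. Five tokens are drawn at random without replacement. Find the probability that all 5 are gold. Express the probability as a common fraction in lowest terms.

2/323

There are C(21,5) = 20349 possible selections.
Selections with all gold: C(9,5) = 126.
Probability = 126/20349 = 2/323.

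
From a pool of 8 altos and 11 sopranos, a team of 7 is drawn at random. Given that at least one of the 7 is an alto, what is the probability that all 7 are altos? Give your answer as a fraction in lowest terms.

4/25029

Work in counts. Selections with at least one alto: C(19,7) − C(11,7) = 50388 − 330 = 50058.
Of those, selections where all 7 are altos: C(8,7) = 8.
Conditional probability = 8/50058 = 4/25029.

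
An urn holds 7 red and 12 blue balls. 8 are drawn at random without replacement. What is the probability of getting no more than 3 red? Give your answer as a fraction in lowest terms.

There are C(19,8) = 75582 ways to choose the 8.
Favorable selections (no more than 3 red): C(7,0)·C(12,8) + C(7,1)·C(12,7) + C(7,2)·C(12,6) + C(7,3)·C(12,5) = 495 + 5544 + 19404 + 27720 = 53163.
Probability = 53163/75582 = 5907/8398.

5907/8398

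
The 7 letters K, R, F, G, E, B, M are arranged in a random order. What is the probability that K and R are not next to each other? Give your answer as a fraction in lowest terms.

5/7

There are 7! = 5040 arrangements.
Arrangements with K and R adjacent: 2·6! = 1440.
So not adjacent: 5040 − 1440 = 3600, probability 3600/5040 = 5/7.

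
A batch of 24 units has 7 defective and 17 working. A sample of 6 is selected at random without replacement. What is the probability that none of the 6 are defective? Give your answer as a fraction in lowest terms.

There are C(24,6) = 134596 possible selections.
Selections with no defective (all working): C(17,6) = 12376.
Probability = 12376/134596 = 442/4807.

442/4807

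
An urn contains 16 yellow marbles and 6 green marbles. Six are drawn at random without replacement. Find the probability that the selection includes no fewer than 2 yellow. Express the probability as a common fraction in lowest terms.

74516/74613

Total selections: C(22,6) = 74613.
Count the complement (fewer than 2 yellow): C(16,0)·C(6,6) + C(16,1)·C(6,5) = 1 + 96 = 97.
Probability = 1 − 97/74613 = 74516/74613.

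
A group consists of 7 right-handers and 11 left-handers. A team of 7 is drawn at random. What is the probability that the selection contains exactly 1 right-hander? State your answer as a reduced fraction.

Total number of selections: C(18,7) = 31824.
Selections with exactly 1 right-hander: choose 1 of the 7 right-handers and 6 of the 11 left-handers, C(7,1)·C(11,6) = 7·462 = 3234.
Probability = 3234/31824 = 539/5304.

539/5304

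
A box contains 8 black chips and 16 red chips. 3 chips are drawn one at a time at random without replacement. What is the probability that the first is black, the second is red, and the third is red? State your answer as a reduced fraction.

40/253

Multiply the conditional probabilities at each draw: 8/24 · 16/23 · 15/22 = 1920/12144 = 40/253.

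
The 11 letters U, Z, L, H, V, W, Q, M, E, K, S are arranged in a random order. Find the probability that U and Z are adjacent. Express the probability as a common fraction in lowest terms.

There are 11! = 39916800 arrangements.
Treat U and Z as a block: 10! arrangements of the blocks × 2 orders within the block = 2·3628800 = 7257600.
Probability = 7257600/39916800 = 2/11.

2/11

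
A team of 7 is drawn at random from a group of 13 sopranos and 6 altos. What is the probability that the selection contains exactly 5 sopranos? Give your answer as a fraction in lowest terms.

Total number of selections: C(19,7) = 50388.
Selections with exactly 5 sopranos: choose 5 of the 13 sopranos and 2 of the 6 altos, C(13,5)·C(6,2) = 1287·15 = 19305.
Probability = 19305/50388 = 495/1292.

495/1292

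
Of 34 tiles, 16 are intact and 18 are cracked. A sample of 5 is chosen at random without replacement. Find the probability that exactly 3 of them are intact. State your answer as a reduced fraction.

105/341

The sample space is all 5-subsets of the 34: C(34,5) = 278256.
Selections with exactly 3 intact: choose 3 of the 16 intact and 2 of the 18 cracked, C(16,3)·C(18,2) = 560·153 = 85680.
Probability = 85680/278256 = 105/341.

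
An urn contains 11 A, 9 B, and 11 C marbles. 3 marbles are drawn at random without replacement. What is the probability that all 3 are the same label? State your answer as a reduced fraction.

414/4495

There are C(31,3) = 4495 ways to draw 3 marbles.
All same label: C(11,3) + C(9,3) + C(11,3) = 165 + 84 + 165 = 414.
Probability = 414/4495.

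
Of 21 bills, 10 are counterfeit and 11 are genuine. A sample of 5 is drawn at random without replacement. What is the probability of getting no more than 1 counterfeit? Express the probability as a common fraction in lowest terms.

There are C(21,5) = 20349 ways to choose the 5.
Favorable selections (no more than 1 counterfeit): C(10,0)·C(11,5) + C(10,1)·C(11,4) = 462 + 3300 = 3762.
Probability = 3762/20349 = 22/119.

22/119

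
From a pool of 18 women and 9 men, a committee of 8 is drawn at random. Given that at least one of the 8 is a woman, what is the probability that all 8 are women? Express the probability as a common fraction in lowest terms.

2431/123337

Work in counts. Selections with at least one woman: C(27,8) − C(9,8) = 2220075 − 9 = 2220066.
Of those, selections where all 8 are women: C(18,8) = 43758.
Conditional probability = 43758/2220066 = 2431/123337.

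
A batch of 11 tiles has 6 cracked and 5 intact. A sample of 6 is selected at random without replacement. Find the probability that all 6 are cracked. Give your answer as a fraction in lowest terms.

There are C(11,6) = 462 possible selections.
Selections with all cracked: C(6,6) = 1.
Probability = 1/462.

1/462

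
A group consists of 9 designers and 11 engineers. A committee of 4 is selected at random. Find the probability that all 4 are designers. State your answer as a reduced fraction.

42/1615

There are C(20,4) = 4845 possible selections.
Selections with all designers: C(9,4) = 126.
Probability = 126/4845 = 42/1615.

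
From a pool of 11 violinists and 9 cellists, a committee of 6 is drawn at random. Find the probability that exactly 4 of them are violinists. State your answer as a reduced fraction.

Total number of selections: C(20,6) = 38760.
Selections with exactly 4 violinists: choose 4 of the 11 violinists and 2 of the 9 cellists, C(11,4)·C(9,2) = 330·36 = 11880.
Probability = 11880/38760 = 99/323.

99/323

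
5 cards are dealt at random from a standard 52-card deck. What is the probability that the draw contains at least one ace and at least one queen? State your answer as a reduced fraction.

6509/64974

There are C(52,5) = 2598960 possible draws.
By inclusion-exclusion on the complements, draws missing all aces or all queens: C(48,5) + C(48,5) − C(44,5) = 1712304 + 1712304 − 1086008 = 2338600.
So draws with at least one of each: 2598960 − 2338600 = 260360, probability 260360/2598960 = 6509/64974.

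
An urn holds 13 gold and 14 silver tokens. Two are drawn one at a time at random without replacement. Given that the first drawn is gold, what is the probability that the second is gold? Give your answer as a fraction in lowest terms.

After removing one gold, 26 remain: 12 gold and 14 silver.
So the probability the next is gold is 12/26 = 6/13.

6/13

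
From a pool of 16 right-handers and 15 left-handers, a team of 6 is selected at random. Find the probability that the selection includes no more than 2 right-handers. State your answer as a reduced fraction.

There are C(31,6) = 736281 ways to choose the 6.
Favorable selections (no more than 2 right-handers): C(16,0)·C(15,6) + C(16,1)·C(15,5) + C(16,2)·C(15,4) = 5005 + 48048 + 163800 = 216853.
Probability = 216853/736281 = 2383/8091.

2383/8091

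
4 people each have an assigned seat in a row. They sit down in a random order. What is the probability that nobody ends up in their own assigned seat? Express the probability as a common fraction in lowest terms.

There are 4! = 24 seatings.
By inclusion-exclusion, seatings with no fixed points: C(4,0)·4! − C(4,1)·3! + C(4,2)·2! − C(4,3)·1! + C(4,4)·0! = 9.
Probability = 9/24 = 3/8.

3/8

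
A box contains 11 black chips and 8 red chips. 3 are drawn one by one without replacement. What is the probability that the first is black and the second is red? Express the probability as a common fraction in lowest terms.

44/171

Multiply the conditional probabilities at each draw: 11/19 · 8/18 = 88/342 = 44/171.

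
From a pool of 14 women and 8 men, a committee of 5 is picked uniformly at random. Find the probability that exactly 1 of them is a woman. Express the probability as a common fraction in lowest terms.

Total number of selections: C(22,5) = 26334.
Selections with exactly 1 woman: choose 1 of the 14 women and 4 of the 8 men, C(14,1)·C(8,4) = 14·70 = 980.
Probability = 980/26334 = 70/1881.

70/1881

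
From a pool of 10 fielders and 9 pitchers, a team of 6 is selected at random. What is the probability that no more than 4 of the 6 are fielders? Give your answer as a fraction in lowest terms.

587/646

Total selections: C(19,6) = 27132.
Count the complement (more than 4 fielders): C(10,5)·C(9,1) + C(10,6)·C(9,0) = 2268 + 210 = 2478.
Probability = 1 − 2478/27132 = 24654/27132 = 587/646.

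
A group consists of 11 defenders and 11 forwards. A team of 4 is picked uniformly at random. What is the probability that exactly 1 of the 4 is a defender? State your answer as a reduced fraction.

There are C(22,4) = 7315 ways to choose 4 from 22.
Selections with exactly 1 defender: choose 1 of the 11 defenders and 3 of the 11 forwards, C(11,1)·C(11,3) = 11·165 = 1815.
Probability = 1815/7315 = 33/133.

33/133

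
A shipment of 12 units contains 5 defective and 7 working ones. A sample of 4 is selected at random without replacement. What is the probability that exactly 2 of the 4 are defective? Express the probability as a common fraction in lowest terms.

The sample space is all 4-subsets of the 12: C(12,4) = 495.
Selections with exactly 2 defective: choose 2 of the 5 defective and 2 of the 7 working, C(5,2)·C(7,2) = 10·21 = 210.
Probability = 210/495 = 14/33.

14/33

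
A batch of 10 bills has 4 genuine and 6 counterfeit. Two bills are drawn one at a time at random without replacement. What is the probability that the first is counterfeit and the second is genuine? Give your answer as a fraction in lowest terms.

4/15

Multiply the conditional probabilities at each draw: 6/10 · 4/9 = 24/90 = 4/15.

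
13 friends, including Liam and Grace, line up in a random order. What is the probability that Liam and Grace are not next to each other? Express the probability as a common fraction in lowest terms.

11/13

There are 13! = 6227020800 arrangements.
Arrangements with Liam and Grace adjacent: 2·12! = 958003200.
So not adjacent: 6227020800 − 958003200 = 5269017600, probability 5269017600/6227020800 = 11/13.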